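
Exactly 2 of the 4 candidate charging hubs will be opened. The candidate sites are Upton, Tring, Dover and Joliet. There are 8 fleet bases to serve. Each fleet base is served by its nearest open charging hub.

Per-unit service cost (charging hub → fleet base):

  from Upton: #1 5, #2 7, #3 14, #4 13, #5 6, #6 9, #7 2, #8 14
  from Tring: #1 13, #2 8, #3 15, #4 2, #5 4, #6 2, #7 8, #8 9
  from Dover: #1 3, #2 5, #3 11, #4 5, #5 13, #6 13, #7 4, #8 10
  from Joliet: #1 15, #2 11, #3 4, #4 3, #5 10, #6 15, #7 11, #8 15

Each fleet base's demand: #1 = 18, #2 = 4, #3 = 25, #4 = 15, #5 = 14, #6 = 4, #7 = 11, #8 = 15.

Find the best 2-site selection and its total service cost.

Choose Dover and Joliet; total service cost 605.

With exactly 2 open, each fleet base uses its cheapest among the chosen.
{Dover, Joliet}: #1→Dover 3·18=54, #2→Dover 5·4=20, #3→Joliet 4·25=100, #4→Joliet 3·15=45, #5→Joliet 10·14=140, #6→Dover 13·4=52, #7→Dover 4·11=44, #8→Dover 10·15=150. Service cost 605.
{Upton, Joliet}: service cost 615
{Tring, Dover}: service cost 622
Among all 6 size-2 choices, {Dover, Joliet} is lowest.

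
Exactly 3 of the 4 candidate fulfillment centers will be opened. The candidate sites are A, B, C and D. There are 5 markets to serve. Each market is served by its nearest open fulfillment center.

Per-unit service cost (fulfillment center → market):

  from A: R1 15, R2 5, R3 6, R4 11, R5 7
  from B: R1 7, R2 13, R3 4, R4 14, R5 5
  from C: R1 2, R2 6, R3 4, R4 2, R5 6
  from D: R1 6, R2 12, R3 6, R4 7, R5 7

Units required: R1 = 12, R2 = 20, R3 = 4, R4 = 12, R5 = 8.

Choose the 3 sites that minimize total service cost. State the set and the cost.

With exactly 3 open, each market uses its cheapest among the chosen.
{A, B, C}: R1→C 2·12=24, R2→A 5·20=100, R3→B 4·4=16, R4→C 2·12=24, R5→B 5·8=40. Service cost 204.
{A, C, D}: service cost 212
{B, C, D}: service cost 224
Among all 4 size-3 choices, {A, B, C} is lowest.

Choose A, B and C; total service cost 204.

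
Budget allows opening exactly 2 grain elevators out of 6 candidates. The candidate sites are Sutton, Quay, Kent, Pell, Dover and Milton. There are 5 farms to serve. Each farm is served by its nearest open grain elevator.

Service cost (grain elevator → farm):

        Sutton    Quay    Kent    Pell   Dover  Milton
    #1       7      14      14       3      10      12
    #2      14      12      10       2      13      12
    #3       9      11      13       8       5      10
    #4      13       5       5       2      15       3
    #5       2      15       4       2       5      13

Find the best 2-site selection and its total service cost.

With exactly 2 open, each farm uses its cheapest among the chosen.
{Pell, Dover}: #1→Pell 3, #2→Pell 2, #3→Dover 5, #4→Pell 2, #5→Pell 2. Service cost 14.
{Sutton, Pell}: service cost 17
{Quay, Pell}: service cost 17
Among all 15 size-2 choices, {Pell, Dover} is lowest.

Choose Pell and Dover; total service cost 14.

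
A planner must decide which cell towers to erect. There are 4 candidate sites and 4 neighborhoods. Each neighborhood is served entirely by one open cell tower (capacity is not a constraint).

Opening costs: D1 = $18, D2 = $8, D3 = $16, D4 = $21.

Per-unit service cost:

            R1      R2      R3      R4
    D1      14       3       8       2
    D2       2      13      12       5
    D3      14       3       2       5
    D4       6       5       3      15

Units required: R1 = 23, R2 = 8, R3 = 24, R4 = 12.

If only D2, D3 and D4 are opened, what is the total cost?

Each neighborhood is assigned to its cheapest site among the open ones.
{D2, D3, D4}: R1→D2 2·23=46, R2→D3 3·8=24, R3→D3 2·24=48, R4→D2 5·12=60. Service 178; fixed 45; total 223.

Total cost: 223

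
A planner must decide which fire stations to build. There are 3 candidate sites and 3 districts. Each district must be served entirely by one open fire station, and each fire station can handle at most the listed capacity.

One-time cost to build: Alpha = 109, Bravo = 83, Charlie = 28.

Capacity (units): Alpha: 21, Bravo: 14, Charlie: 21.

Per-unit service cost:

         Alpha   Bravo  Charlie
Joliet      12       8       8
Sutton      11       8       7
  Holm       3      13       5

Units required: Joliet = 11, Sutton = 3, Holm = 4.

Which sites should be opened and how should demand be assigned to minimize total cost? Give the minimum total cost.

Minimum total cost: 157

Open {Charlie}: Joliet→Charlie 8·11=88, Sutton→Charlie 7·3=21, Holm→Charlie 5·4=20.
Loads: Charlie carries 18/21. Service 129; fixed 28; total 157.
Next best feasible plan costs 240.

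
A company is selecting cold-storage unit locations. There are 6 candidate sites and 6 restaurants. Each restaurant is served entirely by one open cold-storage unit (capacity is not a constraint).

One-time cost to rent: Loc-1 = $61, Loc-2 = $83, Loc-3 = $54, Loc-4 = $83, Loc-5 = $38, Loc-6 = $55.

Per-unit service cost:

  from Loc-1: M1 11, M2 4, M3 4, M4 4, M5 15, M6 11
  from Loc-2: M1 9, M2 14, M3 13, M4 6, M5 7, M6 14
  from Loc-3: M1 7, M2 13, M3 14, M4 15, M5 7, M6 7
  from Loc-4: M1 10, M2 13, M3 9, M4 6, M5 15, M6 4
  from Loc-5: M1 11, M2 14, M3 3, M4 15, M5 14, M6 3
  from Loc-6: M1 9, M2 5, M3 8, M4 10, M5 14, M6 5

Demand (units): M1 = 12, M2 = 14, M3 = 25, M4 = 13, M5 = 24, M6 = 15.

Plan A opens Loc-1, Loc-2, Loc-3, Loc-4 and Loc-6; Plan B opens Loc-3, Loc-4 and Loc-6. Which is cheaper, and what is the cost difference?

Plan B is cheaper by 4.

Plan A: {Loc-1, Loc-2, Loc-3, Loc-4, Loc-6}: M1→Loc-3 7·12=84, M2→Loc-1 4·14=56, M3→Loc-1 4·25=100, M4→Loc-1 4·13=52, M5→Loc-2 7·24=168, M6→Loc-4 4·15=60. Service 520; fixed 336; total 856.
Plan B: {Loc-3, Loc-4, Loc-6}: M1→Loc-3 7·12=84, M2→Loc-6 5·14=70, M3→Loc-6 8·25=200, M4→Loc-4 6·13=78, M5→Loc-3 7·24=168, M6→Loc-4 4·15=60. Service 660; fixed 192; total 852.
Difference: |856 − 852| = 4.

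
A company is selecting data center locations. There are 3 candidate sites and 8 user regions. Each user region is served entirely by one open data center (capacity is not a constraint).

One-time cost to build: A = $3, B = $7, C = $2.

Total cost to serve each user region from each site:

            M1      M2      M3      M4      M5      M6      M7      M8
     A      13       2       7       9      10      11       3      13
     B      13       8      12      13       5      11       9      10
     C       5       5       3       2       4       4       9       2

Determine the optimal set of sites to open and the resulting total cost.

For any fixed open set, each user region goes to its cheapest open site; total = fixed + service.
{A, C}: M1→C 5, M2→A 2, M3→C 3, M4→C 2, M5→C 4, M6→C 4, M7→A 3, M8→C 2. Service 25; fixed 5; total 30.
{C}: service 34 + fixed 2 = 36
{A, B, C}: service 25 + fixed 12 = 37
No other subset beats 30.

Open A and C; minimum total cost 30.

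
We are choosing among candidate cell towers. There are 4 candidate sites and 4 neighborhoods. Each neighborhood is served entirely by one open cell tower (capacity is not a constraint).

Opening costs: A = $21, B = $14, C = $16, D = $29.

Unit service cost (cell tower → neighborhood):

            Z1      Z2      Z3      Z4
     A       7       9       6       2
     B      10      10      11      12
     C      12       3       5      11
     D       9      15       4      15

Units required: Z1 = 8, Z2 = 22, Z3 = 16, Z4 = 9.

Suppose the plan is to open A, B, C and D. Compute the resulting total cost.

Total cost: 284

Each neighborhood is assigned to its cheapest site among the open ones.
{A, B, C, D}: Z1→A 7·8=56, Z2→C 3·22=66, Z3→D 4·16=64, Z4→A 2·9=18. Service 204; fixed 80; total 284.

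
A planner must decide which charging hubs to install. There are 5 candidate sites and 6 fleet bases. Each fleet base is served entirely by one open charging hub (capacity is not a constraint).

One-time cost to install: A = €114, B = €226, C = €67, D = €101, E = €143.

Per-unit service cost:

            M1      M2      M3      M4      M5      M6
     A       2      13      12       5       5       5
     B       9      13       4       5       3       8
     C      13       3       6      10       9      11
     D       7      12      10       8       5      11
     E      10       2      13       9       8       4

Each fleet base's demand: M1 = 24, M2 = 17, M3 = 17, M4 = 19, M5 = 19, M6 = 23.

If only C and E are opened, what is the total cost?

Each fleet base is assigned to its cheapest site among the open ones.
{C, E}: M1→E 10·24=240, M2→E 2·17=34, M3→C 6·17=102, M4→E 9·19=171, M5→E 8·19=152, M6→E 4·23=92. Service 791; fixed 210; total 1001.

Total cost: 1001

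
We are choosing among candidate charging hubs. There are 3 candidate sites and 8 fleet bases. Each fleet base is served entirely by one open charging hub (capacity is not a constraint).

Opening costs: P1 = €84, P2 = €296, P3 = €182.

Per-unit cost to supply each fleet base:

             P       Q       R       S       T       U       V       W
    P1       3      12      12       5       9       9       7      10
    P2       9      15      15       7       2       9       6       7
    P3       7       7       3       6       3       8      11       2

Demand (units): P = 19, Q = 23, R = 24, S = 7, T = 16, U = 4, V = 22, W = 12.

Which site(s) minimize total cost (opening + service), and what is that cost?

For any fixed open set, each fleet base goes to its cheapest open site; total = fixed + service.
{P1, P3}: P→P1 3·19=57, Q→P3 7·23=161, R→P3 3·24=72, S→P1 5·7=35, T→P3 3·16=48, U→P3 8·4=32, V→P1 7·22=154, W→P3 2·12=24. Service 583; fixed 266; total 849.
{P3}: service 754 + fixed 182 = 936
{P2, P3}: service 628 + fixed 478 = 1106
{P1, P2, P3}: P→P1 3·19=57, Q→P3 7·23=161, R→P3 3·24=72, S→P1 5·7=35, T→P2 2·16=32, U→P3 8·4=32, V→P2 6·22=132, W→P3 2·12=24. Service 545; fixed 562; total 1107.
No other subset beats 849.

Open P1 and P3; minimum total cost 849.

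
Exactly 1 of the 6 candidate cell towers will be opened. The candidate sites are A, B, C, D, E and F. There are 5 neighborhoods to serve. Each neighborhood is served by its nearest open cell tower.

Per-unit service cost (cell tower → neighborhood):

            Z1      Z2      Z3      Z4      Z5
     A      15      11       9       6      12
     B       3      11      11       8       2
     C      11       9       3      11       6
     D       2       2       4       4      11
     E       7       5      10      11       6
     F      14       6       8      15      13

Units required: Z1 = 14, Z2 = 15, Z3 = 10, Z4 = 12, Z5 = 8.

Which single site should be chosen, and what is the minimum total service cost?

Choose D only; total service cost 234.

With exactly 1 open, each neighborhood uses its cheapest among the chosen.
{D}: Z1→D 2·14=28, Z2→D 2·15=30, Z3→D 4·10=40, Z4→D 4·12=48, Z5→D 11·8=88. Service cost 234.
{B}: service cost 429
{E}: service cost 453
Among all 6 size-1 choices, {D} is lowest.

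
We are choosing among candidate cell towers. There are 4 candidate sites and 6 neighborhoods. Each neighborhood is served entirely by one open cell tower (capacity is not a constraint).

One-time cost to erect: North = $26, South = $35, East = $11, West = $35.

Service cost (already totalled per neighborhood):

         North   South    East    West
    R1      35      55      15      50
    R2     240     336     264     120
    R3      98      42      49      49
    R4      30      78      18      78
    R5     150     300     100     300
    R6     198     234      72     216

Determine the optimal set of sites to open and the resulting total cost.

Open East and West; minimum total cost 420.

For any fixed open set, each neighborhood goes to its cheapest open site; total = fixed + service.
{East, West}: R1→East 15, R2→West 120, R3→East 49, R4→East 18, R5→East 100, R6→East 72. Service 374; fixed 46; total 420.
{North, East, West}: service 374 + fixed 72 = 446
{South, East, West}: R1→East 15, R2→West 120, R3→South 42, R4→East 18, R5→East 100, R6→East 72. Service 367; fixed 81; total 448.
{North, South, East, West}: R1→East 15, R2→West 120, R3→South 42, R4→East 18, R5→East 100, R6→East 72. Service 367; fixed 107; total 474.
No other subset beats 420.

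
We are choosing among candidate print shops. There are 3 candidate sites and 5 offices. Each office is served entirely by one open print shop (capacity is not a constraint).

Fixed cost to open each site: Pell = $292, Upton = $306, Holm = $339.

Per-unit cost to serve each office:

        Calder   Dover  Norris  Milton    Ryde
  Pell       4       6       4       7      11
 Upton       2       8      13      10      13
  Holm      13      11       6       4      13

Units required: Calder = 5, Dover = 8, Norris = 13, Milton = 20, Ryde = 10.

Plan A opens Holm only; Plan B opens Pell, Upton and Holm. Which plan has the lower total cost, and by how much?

Plan A is cheaper by 457.

Plan A: {Holm}: Calder→Holm 13·5=65, Dover→Holm 11·8=88, Norris→Holm 6·13=78, Milton→Holm 4·20=80, Ryde→Holm 13·10=130. Service 441; fixed 339; total 780.
Plan B: {Pell, Upton, Holm}: Calder→Upton 2·5=10, Dover→Pell 6·8=48, Norris→Pell 4·13=52, Milton→Holm 4·20=80, Ryde→Pell 11·10=110. Service 300; fixed 937; total 1237.
Difference: |780 − 1237| = 457.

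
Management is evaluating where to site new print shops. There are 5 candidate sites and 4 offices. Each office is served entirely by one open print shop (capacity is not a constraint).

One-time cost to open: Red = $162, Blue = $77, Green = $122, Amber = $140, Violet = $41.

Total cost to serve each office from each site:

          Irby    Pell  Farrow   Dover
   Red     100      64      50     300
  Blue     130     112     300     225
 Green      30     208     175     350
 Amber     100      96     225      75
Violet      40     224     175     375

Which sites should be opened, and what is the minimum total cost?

For any fixed open set, each office goes to its cheapest open site; total = fixed + service.
{Amber, Violet}: Irby→Violet 40, Pell→Amber 96, Farrow→Violet 175, Dover→Amber 75. Service 386; fixed 181; total 567.
{Red, Amber, Violet}: service 229 + fixed 343 = 572
{Red, Amber}: service 289 + fixed 302 = 591
{Red, Blue, Green, Amber, Violet}: service 219 + fixed 542 = 761
No other subset beats 567.

Open Amber and Violet; minimum total cost 567.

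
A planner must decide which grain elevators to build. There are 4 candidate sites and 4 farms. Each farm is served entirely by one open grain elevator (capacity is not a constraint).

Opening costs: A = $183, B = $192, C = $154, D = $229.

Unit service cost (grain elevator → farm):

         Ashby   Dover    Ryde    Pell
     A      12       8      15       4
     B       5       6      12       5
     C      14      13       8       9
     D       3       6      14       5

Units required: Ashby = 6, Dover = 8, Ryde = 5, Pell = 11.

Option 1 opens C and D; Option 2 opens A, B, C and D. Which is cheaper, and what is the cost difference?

Option 1: {C, D}: Ashby→D 3·6=18, Dover→D 6·8=48, Ryde→C 8·5=40, Pell→D 5·11=55. Service 161; fixed 383; total 544.
Option 2: {A, B, C, D}: Ashby→D 3·6=18, Dover→B 6·8=48, Ryde→C 8·5=40, Pell→A 4·11=44. Service 150; fixed 758; total 908.
Difference: |544 − 908| = 364.

Option 1 is cheaper by 364.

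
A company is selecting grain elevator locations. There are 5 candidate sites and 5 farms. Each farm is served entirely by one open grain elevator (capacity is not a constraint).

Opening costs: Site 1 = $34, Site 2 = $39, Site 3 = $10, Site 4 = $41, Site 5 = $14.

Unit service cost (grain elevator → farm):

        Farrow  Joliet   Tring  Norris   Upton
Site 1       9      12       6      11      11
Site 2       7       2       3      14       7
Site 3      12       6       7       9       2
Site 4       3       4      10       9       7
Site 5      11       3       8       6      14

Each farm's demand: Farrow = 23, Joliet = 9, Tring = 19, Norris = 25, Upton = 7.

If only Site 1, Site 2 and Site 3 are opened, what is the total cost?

Total cost: 558

Each farm is assigned to its cheapest site among the open ones.
{Site 1, Site 2, Site 3}: Farrow→Site 2 7·23=161, Joliet→Site 2 2·9=18, Tring→Site 2 3·19=57, Norris→Site 3 9·25=225, Upton→Site 3 2·7=14. Service 475; fixed 83; total 558.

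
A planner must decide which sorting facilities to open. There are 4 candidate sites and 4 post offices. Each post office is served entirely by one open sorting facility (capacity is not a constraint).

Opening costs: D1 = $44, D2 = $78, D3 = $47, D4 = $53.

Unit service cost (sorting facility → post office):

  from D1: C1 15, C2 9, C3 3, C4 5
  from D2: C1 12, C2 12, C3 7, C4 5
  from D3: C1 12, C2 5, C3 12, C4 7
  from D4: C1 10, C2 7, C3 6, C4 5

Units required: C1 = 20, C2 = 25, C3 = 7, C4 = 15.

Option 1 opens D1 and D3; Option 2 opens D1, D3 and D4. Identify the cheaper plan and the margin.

Option 1: {D1, D3}: C1→D3 12·20=240, C2→D3 5·25=125, C3→D1 3·7=21, C4→D1 5·15=75. Service 461; fixed 91; total 552.
Option 2: {D1, D3, D4}: C1→D4 10·20=200, C2→D3 5·25=125, C3→D1 3·7=21, C4→D1 5·15=75. Service 421; fixed 144; total 565.
Difference: |552 − 565| = 13.

Option 1 is cheaper by 13.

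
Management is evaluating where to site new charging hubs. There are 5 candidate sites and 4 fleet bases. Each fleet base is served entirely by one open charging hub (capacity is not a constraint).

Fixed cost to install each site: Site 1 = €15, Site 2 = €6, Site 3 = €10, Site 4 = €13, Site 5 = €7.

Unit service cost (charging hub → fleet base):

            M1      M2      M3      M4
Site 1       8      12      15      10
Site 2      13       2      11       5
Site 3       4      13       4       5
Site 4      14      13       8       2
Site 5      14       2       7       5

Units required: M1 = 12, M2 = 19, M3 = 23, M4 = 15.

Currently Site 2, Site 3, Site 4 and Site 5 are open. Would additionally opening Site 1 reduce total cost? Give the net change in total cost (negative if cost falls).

No — net change +15 (cost rises by 15).

Current service cost with {Site 2, Site 3, Site 4, Site 5}: 208.
Adding Site 1: each fleet base re-picks its cheapest; new service cost 208, saving 0.
Extra fixed cost: 15. Net change = 15 − 0 = 15.
(Totals: 244 → 259.)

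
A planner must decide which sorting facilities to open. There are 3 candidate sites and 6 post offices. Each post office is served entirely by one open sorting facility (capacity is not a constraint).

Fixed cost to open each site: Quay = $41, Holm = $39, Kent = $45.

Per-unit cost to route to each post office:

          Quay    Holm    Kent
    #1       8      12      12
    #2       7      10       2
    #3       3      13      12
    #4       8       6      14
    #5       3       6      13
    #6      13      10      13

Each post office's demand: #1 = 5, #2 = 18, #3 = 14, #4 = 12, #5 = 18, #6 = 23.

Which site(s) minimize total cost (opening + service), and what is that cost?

Open Quay, Holm and Kent; minimum total cost 599.

For any fixed open set, each post office goes to its cheapest open site; total = fixed + service.
{Quay, Holm, Kent}: #1→Quay 8·5=40, #2→Kent 2·18=36, #3→Quay 3·14=42, #4→Holm 6·12=72, #5→Quay 3·18=54, #6→Holm 10·23=230. Service 474; fixed 125; total 599.
{Quay, Holm}: service 564 + fixed 80 = 644
{Quay, Kent}: service 567 + fixed 86 = 653
{Holm}: service 832 + fixed 39 = 871
No other subset beats 599.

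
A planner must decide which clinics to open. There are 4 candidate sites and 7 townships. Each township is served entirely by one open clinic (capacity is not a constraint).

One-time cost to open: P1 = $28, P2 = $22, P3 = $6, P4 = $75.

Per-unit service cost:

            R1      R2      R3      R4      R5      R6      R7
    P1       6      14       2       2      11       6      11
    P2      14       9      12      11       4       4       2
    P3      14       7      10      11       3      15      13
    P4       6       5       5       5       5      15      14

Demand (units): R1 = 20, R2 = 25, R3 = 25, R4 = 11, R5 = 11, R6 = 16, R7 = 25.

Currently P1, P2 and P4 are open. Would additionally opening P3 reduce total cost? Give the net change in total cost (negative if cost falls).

Yes — net change −5 (cost falls by 5).

Current service cost with {P1, P2, P4}: 475.
Adding P3: each township re-picks its cheapest; new service cost 464, saving 11.
Extra fixed cost: 6. Net change = 6 − 11 = -5.
(Totals: 600 → 595.)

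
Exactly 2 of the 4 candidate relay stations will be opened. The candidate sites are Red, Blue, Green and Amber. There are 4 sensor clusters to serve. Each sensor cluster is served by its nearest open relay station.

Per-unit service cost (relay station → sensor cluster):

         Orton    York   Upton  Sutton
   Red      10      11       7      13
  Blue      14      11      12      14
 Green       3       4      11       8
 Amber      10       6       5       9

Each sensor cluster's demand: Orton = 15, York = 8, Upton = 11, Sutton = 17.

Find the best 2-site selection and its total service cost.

Choose Green and Amber; total service cost 268.

With exactly 2 open, each sensor cluster uses its cheapest among the chosen.
{Green, Amber}: Orton→Green 3·15=45, York→Green 4·8=32, Upton→Amber 5·11=55, Sutton→Green 8·17=136. Service cost 268.
{Red, Green}: service cost 290
{Blue, Green}: service cost 334
Among all 6 size-2 choices, {Green, Amber} is lowest.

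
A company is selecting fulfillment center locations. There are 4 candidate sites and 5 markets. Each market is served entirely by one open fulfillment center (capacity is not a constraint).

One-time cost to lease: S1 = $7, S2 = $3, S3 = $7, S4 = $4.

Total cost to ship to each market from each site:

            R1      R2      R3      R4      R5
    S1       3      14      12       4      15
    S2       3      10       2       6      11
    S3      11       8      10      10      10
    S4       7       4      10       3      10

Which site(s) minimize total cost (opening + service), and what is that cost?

Open S2 and S4; minimum total cost 29.

For any fixed open set, each market goes to its cheapest open site; total = fixed + service.
{S2, S4}: R1→S2 3, R2→S4 4, R3→S2 2, R4→S4 3, R5→S4 10. Service 22; fixed 7; total 29.
{S2}: R1→S2 3, R2→S2 10, R3→S2 2, R4→S2 6, R5→S2 11. Service 32; fixed 3; total 35.
{S1, S2, S4}: service 22 + fixed 14 = 36
{S1, S2, S3, S4}: R1→S1 3, R2→S4 4, R3→S2 2, R4→S4 3, R5→S3 10. Service 22; fixed 21; total 43.
No other subset beats 29.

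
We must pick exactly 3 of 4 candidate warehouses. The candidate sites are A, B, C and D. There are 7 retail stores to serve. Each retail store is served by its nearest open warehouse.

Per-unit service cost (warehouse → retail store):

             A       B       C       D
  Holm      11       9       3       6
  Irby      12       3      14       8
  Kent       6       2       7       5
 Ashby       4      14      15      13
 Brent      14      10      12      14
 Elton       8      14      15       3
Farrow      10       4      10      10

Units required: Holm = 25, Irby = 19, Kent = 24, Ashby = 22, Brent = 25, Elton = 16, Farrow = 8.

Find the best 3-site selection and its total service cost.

With exactly 3 open, each retail store uses its cheapest among the chosen.
{A, B, D}: Holm→D 6·25=150, Irby→B 3·19=57, Kent→B 2·24=48, Ashby→A 4·22=88, Brent→B 10·25=250, Elton→D 3·16=48, Farrow→B 4·8=32. Service cost 673.
{A, B, C}: service cost 678
{B, C, D}: service cost 796
Among all 4 size-3 choices, {A, B, D} is lowest.

Choose A, B and D; total service cost 673.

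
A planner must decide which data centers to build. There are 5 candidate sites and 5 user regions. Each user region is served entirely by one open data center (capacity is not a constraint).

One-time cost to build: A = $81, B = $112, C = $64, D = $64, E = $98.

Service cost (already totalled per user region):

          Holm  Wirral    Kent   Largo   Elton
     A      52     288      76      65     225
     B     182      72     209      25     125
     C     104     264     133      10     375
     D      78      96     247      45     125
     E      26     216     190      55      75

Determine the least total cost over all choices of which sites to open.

For any fixed open set, each user region goes to its cheapest open site; total = fixed + service.
{A, D}: Holm→A 52, Wirral→D 96, Kent→A 76, Largo→D 45, Elton→D 125. Service 394; fixed 145; total 539.
{A, B}: Holm→A 52, Wirral→B 72, Kent→A 76, Largo→B 25, Elton→B 125. Service 350; fixed 193; total 543.
{A, D, E}: Holm→E 26, Wirral→D 96, Kent→A 76, Largo→D 45, Elton→E 75. Service 318; fixed 243; total 561.
{A, B, C, D, E}: service 259 + fixed 419 = 678
No other subset beats 539.

Minimum total cost: 539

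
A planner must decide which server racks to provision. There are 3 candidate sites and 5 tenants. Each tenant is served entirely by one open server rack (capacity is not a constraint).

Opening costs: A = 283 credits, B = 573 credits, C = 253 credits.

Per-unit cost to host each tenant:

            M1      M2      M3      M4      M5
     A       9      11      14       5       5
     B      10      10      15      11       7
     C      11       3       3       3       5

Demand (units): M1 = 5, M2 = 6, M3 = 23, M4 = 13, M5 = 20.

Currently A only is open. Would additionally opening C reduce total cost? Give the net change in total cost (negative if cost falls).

Yes — net change −74 (cost falls by 74).

Current service cost with {A}: 598.
Adding C: each tenant re-picks its cheapest; new service cost 271, saving 327.
Extra fixed cost: 253. Net change = 253 − 327 = -74.
(Totals: 881 → 807.)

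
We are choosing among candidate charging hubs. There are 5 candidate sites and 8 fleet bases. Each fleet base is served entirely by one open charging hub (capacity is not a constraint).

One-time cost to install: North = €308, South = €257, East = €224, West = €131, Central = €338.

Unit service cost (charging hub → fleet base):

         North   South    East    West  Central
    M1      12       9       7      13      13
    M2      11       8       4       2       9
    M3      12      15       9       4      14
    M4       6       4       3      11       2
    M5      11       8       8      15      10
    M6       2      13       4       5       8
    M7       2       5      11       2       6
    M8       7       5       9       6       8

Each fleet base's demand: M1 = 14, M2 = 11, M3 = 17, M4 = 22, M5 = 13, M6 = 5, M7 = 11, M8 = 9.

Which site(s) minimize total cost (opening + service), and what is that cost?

For any fixed open set, each fleet base goes to its cheapest open site; total = fixed + service.
{East, West}: M1→East 7·14=98, M2→West 2·11=22, M3→West 4·17=68, M4→East 3·22=66, M5→East 8·13=104, M6→East 4·5=20, M7→West 2·11=22, M8→West 6·9=54. Service 454; fixed 355; total 809.
{South, West}: service 500 + fixed 388 = 888
{East}: service 687 + fixed 224 = 911
{North, South, East, West, Central}: service 413 + fixed 1258 = 1671
No other subset beats 809.

Open East and West; minimum total cost 809.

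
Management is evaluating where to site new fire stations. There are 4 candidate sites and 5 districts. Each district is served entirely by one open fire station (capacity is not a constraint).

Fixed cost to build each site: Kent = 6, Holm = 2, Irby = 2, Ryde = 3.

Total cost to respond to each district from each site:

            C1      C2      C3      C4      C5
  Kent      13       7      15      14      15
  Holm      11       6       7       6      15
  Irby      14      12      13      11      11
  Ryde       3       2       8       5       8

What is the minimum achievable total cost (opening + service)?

For any fixed open set, each district goes to its cheapest open site; total = fixed + service.
{Ryde}: C1→Ryde 3, C2→Ryde 2, C3→Ryde 8, C4→Ryde 5, C5→Ryde 8. Service 26; fixed 3; total 29.
{Holm, Ryde}: service 25 + fixed 5 = 30
{Irby, Ryde}: C1→Ryde 3, C2→Ryde 2, C3→Ryde 8, C4→Ryde 5, C5→Ryde 8. Service 26; fixed 5; total 31.
{Kent, Holm, Irby, Ryde}: C1→Ryde 3, C2→Ryde 2, C3→Holm 7, C4→Ryde 5, C5→Ryde 8. Service 25; fixed 13; total 38.
No other subset beats 29.

Minimum total cost: 29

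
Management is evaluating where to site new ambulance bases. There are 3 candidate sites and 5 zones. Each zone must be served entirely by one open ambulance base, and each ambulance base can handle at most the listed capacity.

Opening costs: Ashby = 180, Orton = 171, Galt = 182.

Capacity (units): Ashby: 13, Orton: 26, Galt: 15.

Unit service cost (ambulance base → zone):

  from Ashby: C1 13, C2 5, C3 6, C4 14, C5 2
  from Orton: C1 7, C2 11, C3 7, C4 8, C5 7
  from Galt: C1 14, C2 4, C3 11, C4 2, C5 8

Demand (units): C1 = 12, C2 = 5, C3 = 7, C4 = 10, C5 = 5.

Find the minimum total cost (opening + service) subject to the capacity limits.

Minimum total cost: 561

Open {Orton, Galt}: C1→Orton 7·12=84, C2→Galt 4·5=20, C3→Orton 7·7=49, C4→Galt 2·10=20, C5→Orton 7·5=35.
Loads: Orton carries 24/26, Galt carries 15/15. Service 208; fixed 353; total 561.
Next best feasible plan costs 601.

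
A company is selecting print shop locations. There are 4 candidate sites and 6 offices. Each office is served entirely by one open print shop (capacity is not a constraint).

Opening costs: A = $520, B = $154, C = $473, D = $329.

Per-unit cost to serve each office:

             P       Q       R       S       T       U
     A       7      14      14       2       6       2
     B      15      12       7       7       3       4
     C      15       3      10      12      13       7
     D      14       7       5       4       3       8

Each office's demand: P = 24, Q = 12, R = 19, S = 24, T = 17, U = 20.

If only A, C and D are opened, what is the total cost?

Total cost: 1760

Each office is assigned to its cheapest site among the open ones.
{A, C, D}: P→A 7·24=168, Q→C 3·12=36, R→D 5·19=95, S→A 2·24=48, T→D 3·17=51, U→A 2·20=40. Service 438; fixed 1322; total 1760.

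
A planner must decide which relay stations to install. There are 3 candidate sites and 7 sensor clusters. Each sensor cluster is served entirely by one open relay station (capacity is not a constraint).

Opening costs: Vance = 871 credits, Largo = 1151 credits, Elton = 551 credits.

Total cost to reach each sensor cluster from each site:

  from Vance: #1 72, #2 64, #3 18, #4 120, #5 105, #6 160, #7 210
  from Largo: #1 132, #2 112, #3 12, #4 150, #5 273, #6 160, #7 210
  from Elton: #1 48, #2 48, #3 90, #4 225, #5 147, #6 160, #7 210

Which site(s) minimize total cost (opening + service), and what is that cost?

Open Elton only; minimum total cost 1479.

For any fixed open set, each sensor cluster goes to its cheapest open site; total = fixed + service.
{Elton}: #1→Elton 48, #2→Elton 48, #3→Elton 90, #4→Elton 225, #5→Elton 147, #6→Elton 160, #7→Elton 210. Service 928; fixed 551; total 1479.
{Vance}: service 749 + fixed 871 = 1620
{Vance, Elton}: #1→Elton 48, #2→Elton 48, #3→Vance 18, #4→Vance 120, #5→Vance 105, #6→Vance 160, #7→Vance 210. Service 709; fixed 1422; total 2131.
{Vance, Largo, Elton}: service 703 + fixed 2573 = 3276
No other subset beats 1479.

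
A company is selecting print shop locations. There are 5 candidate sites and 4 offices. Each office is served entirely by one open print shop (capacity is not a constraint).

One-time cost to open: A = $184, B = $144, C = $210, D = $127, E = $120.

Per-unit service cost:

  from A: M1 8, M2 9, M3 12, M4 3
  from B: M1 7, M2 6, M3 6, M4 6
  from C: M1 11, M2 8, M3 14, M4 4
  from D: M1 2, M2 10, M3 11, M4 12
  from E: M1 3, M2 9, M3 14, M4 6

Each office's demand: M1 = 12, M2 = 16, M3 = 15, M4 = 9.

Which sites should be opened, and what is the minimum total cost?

Open B only; minimum total cost 468.

For any fixed open set, each office goes to its cheapest open site; total = fixed + service.
{B}: M1→B 7·12=84, M2→B 6·16=96, M3→B 6·15=90, M4→B 6·9=54. Service 324; fixed 144; total 468.
{B, D}: service 264 + fixed 271 = 535
{B, E}: M1→E 3·12=36, M2→B 6·16=96, M3→B 6·15=90, M4→B 6·9=54. Service 276; fixed 264; total 540.
{A, B, C, D, E}: service 237 + fixed 785 = 1022
No other subset beats 468.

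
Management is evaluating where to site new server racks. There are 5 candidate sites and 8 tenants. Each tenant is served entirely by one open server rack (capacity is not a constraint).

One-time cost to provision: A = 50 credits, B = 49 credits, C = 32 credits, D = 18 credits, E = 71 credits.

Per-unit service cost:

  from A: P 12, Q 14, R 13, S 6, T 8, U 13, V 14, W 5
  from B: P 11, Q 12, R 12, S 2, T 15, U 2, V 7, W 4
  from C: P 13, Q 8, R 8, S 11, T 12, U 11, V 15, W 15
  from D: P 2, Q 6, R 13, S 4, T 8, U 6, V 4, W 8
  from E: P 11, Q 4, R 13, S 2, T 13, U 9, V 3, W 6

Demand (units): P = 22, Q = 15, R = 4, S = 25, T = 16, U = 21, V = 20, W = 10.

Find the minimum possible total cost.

Minimum total cost: 589

For any fixed open set, each tenant goes to its cheapest open site; total = fixed + service.
{B, D}: P→D 2·22=44, Q→D 6·15=90, R→B 12·4=48, S→B 2·25=50, T→D 8·16=128, U→B 2·21=42, V→D 4·20=80, W→B 4·10=40. Service 522; fixed 67; total 589.
{B, C, D}: P→D 2·22=44, Q→D 6·15=90, R→C 8·4=32, S→B 2·25=50, T→D 8·16=128, U→B 2·21=42, V→D 4·20=80, W→B 4·10=40. Service 506; fixed 99; total 605.
{B, D, E}: service 472 + fixed 138 = 610
{A, B, C, D, E}: service 456 + fixed 220 = 676
No other subset beats 589.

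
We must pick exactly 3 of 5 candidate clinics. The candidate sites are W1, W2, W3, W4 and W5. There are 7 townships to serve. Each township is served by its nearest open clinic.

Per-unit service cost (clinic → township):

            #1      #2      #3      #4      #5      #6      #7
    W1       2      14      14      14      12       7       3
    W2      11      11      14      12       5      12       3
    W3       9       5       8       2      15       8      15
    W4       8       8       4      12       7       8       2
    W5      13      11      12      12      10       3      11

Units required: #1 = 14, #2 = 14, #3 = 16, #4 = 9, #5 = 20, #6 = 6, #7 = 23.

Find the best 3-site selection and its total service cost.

With exactly 3 open, each township uses its cheapest among the chosen.
{W1, W3, W4}: #1→W1 2·14=28, #2→W3 5·14=70, #3→W4 4·16=64, #4→W3 2·9=18, #5→W4 7·20=140, #6→W1 7·6=42, #7→W4 2·23=46. Service cost 408.
{W1, W2, W3}: service cost 455
{W2, W3, W4}: service cost 458
Among all 10 size-3 choices, {W1, W3, W4} is lowest.

Choose W1, W3 and W4; total service cost 408.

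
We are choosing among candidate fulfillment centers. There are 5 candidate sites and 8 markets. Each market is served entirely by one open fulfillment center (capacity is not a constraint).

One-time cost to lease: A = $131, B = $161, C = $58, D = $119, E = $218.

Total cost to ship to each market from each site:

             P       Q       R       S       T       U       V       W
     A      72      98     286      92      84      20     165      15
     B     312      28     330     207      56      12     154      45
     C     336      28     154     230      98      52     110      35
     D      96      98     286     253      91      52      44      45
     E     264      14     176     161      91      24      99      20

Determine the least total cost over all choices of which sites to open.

For any fixed open set, each market goes to its cheapest open site; total = fixed + service.
{A, C}: P→A 72, Q→C 28, R→C 154, S→A 92, T→A 84, U→A 20, V→C 110, W→A 15. Service 575; fixed 189; total 764.
{A, C, D}: service 509 + fixed 308 = 817
{A, B, C}: service 539 + fixed 350 = 889
{A, B, C, D, E}: service 459 + fixed 687 = 1146
No other subset beats 764.

Minimum total cost: 764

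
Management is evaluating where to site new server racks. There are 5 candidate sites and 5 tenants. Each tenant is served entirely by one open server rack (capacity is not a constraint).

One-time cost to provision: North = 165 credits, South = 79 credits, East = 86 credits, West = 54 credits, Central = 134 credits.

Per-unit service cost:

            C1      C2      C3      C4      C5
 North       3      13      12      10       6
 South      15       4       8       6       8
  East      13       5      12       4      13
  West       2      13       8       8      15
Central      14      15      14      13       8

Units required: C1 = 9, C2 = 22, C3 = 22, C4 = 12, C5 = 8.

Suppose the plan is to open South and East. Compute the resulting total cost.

Each tenant is assigned to its cheapest site among the open ones.
{South, East}: C1→East 13·9=117, C2→South 4·22=88, C3→South 8·22=176, C4→East 4·12=48, C5→South 8·8=64. Service 493; fixed 165; total 658.

Total cost: 658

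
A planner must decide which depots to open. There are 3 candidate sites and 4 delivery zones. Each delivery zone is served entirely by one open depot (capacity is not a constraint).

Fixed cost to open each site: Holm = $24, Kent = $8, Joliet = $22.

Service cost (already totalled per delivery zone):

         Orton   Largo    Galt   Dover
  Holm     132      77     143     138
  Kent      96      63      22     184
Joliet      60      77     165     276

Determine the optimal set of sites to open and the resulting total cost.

Open Holm, Kent and Joliet; minimum total cost 337.

For any fixed open set, each delivery zone goes to its cheapest open site; total = fixed + service.
{Holm, Kent, Joliet}: Orton→Joliet 60, Largo→Kent 63, Galt→Kent 22, Dover→Holm 138. Service 283; fixed 54; total 337.
{Holm, Kent}: service 319 + fixed 32 = 351
{Kent, Joliet}: service 329 + fixed 30 = 359
{Kent}: service 365 + fixed 8 = 373
No other subset beats 337.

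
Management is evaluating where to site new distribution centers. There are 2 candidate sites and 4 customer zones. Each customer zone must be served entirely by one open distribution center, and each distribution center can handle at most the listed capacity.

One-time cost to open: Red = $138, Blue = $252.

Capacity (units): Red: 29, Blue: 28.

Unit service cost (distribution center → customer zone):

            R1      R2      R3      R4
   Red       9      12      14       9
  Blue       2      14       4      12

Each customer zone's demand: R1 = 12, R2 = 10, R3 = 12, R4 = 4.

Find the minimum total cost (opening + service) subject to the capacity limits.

Open {Red, Blue}: R1→Blue 2·12=24, R2→Red 12·10=120, R3→Blue 4·12=48, R4→Red 9·4=36.
Loads: Red carries 14/29, Blue carries 24/28. Service 228; fixed 390; total 618.
Next best feasible plan costs 630.

Minimum total cost: 618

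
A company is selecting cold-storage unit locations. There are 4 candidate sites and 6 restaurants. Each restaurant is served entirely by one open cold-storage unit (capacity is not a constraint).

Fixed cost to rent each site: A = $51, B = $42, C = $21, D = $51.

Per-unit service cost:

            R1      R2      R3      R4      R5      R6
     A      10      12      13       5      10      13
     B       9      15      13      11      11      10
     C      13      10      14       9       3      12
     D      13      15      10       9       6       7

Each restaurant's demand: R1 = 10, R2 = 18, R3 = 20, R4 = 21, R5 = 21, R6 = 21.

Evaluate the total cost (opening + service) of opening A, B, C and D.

Total cost: 950

Each restaurant is assigned to its cheapest site among the open ones.
{A, B, C, D}: R1→B 9·10=90, R2→C 10·18=180, R3→D 10·20=200, R4→A 5·21=105, R5→C 3·21=63, R6→D 7·21=147. Service 785; fixed 165; total 950.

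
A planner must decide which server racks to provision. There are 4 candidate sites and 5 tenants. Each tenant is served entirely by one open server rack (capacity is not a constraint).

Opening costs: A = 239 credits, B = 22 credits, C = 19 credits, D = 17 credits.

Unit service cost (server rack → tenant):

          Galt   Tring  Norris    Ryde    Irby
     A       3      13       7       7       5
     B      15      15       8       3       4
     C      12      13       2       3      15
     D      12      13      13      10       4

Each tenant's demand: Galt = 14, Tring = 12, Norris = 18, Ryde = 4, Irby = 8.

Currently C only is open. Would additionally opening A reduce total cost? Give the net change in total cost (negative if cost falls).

No — net change +33 (cost rises by 33).

Current service cost with {C}: 492.
Adding A: each tenant re-picks its cheapest; new service cost 286, saving 206.
Extra fixed cost: 239. Net change = 239 − 206 = 33.
(Totals: 511 → 544.)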